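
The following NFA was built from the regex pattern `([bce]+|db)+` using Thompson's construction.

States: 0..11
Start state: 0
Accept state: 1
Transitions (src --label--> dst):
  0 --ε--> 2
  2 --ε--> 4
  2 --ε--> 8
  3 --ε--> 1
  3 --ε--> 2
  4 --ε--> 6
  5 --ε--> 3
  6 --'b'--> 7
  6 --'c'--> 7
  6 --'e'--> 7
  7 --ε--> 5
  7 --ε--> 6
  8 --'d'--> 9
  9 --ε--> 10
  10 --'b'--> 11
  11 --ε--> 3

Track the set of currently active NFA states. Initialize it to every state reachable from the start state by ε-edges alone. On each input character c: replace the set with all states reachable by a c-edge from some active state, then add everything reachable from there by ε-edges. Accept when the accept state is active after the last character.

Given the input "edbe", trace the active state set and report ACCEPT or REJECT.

initial (ε-close {0}): {0,2,4,6,8}
'e' @ 1: {1,2,3,4,5,6,7,8}  [accepting]
'd' @ 2: {9,10}
'b' @ 3: {1,2,3,4,6,8,11}  [accepting]
'e' @ 4: {1,2,3,4,5,6,7,8}  [accepting]
final: {1,2,3,4,5,6,7,8}; accept 1 in set

Answer: ACCEPT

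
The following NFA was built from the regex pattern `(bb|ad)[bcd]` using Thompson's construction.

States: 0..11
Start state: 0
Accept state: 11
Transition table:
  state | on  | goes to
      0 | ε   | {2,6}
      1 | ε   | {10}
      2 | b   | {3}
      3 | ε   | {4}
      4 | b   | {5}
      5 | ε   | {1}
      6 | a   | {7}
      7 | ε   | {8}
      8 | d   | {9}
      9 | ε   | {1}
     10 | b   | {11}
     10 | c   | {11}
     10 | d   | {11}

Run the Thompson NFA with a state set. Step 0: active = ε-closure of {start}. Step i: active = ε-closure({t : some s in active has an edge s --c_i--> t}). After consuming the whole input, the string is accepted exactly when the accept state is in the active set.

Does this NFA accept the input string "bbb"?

Answer: ACCEPT

Derivation:
initial (ε-close {0}): {0,2,6}
'b' @ 1: {3,4}
'b' @ 2: {1,5,10}
'b' @ 3: {11}  ✓accept
after full input: {11}  (accept=11 in)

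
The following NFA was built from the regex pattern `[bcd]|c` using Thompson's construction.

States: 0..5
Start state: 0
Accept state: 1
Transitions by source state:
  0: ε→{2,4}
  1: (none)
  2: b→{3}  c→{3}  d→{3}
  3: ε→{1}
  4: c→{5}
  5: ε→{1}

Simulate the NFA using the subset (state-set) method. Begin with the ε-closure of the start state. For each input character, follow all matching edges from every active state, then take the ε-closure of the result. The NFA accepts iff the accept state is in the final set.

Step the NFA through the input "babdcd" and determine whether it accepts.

Answer: REJECT

Steps:
start: ε-closure({0}) = {0,2,4}
'b' @ 1: {1,3}  [accepting]
'a' @ 2: {}  — dead — no transitions
rest 'bdcd' ignored (set empty)
final: {}; accept 1 not in set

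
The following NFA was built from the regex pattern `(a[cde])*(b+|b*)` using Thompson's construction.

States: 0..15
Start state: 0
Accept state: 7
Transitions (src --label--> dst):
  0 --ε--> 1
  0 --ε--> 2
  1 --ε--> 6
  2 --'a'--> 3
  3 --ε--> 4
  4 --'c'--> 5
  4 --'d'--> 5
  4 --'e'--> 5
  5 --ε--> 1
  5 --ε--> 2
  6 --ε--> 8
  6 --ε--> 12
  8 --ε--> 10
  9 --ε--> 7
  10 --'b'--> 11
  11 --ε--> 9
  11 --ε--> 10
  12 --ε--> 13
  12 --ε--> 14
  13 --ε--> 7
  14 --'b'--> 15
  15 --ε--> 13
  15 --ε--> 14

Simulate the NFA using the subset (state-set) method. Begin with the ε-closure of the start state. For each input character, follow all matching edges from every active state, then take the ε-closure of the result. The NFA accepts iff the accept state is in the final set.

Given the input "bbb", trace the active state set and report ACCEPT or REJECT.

start: ε-closure({0}) = {0,1,2,6,7,8,10,12,13,14}
'b' @ 1: {7,9,10,11,13,14,15}  [accepting]
'b' @ 2: {7,9,10,11,13,14,15}  [accepting]
'b' @ 3: {7,9,10,11,13,14,15}  [accepting]
final: {7,9,10,11,13,14,15}; accept 7 in set

Answer: ACCEPT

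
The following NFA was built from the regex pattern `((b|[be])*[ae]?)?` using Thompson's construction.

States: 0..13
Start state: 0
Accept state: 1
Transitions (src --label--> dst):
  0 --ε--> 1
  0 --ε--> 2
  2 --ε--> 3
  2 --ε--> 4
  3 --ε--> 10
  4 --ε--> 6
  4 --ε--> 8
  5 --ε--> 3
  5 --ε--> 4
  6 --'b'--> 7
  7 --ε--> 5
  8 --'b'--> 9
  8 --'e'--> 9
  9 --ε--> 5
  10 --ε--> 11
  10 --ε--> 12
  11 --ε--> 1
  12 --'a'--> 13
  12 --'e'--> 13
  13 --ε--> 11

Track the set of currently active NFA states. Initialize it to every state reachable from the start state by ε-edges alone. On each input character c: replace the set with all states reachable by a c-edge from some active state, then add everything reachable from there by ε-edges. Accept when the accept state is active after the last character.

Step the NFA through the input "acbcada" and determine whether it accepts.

initial (ε-close {0}): {0,1,2,3,4,6,8,10,11,12}
'a' @ 1: {1,11,13}  [accepting]
'c' @ 2: {}  — no active states
rest 'bcada' ignored (set empty)
end set {} — state 1 not in

Answer: REJECT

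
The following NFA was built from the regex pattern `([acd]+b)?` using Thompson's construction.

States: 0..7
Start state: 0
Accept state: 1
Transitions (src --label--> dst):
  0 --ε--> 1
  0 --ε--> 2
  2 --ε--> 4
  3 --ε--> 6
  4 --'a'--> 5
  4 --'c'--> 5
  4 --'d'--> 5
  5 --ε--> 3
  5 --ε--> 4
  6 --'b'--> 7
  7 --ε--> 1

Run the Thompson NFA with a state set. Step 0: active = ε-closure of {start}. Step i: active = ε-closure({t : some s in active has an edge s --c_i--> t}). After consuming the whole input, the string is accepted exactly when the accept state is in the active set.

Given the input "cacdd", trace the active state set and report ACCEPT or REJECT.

Answer: REJECT

Derivation:
initial (ε-close {0}): {0,1,2,4}
'c' @ 1: {3,4,5,6}
'a' @ 2: {3,4,5,6}
'c' @ 3: {3,4,5,6}
'd' @ 4: {3,4,5,6}
'd' @ 5: {3,4,5,6}
after full input: {3,4,5,6}  (accept=1 not in)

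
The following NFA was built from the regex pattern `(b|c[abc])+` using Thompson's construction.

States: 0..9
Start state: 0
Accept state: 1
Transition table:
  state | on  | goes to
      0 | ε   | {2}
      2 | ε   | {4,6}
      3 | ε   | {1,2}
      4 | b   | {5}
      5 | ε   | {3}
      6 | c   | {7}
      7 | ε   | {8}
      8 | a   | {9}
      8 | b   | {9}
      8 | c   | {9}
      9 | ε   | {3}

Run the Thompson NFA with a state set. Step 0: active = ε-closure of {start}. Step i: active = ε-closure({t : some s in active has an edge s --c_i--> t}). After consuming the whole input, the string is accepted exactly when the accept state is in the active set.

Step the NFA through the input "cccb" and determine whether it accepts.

Answer: ACCEPT

Steps:
start: ε-closure({0}) = {0,2,4,6}
'c' @ 1: {7,8}
'c' @ 2: {1,2,3,4,6,9}  [accepting]
'c' @ 3: {7,8}
'b' @ 4: {1,2,3,4,6,9}  [accepting]
end set {1,2,3,4,6,9} — state 1 in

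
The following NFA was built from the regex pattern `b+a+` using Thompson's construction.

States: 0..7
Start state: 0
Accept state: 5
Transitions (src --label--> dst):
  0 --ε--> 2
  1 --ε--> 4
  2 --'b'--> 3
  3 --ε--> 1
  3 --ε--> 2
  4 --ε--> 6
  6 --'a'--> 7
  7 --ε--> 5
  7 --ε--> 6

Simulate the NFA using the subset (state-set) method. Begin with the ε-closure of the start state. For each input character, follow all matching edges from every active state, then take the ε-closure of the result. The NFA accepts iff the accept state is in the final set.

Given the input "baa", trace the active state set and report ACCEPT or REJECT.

initial (ε-close {0}): {0,2}
'b' @ 1: {1,2,3,4,6}
'a' @ 2: {5,6,7}  (accept∈set)
'a' @ 3: {5,6,7}  (accept∈set)
final: {5,6,7}; accept 5 in set

Answer: ACCEPT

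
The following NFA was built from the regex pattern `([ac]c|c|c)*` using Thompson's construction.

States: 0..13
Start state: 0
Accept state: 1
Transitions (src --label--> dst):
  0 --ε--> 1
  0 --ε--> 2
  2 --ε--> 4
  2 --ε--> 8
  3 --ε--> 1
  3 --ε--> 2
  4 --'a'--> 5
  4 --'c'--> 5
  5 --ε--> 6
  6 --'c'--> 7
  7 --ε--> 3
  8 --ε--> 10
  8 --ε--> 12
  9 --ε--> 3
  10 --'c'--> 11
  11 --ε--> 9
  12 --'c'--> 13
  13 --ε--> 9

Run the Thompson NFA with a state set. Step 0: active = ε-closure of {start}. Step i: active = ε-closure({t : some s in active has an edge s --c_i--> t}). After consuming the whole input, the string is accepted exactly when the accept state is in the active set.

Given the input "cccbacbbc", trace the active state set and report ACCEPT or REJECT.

Answer: REJECT

Derivation:
S₀ = ε-closure({0}) = {0,1,2,4,8,10,12}
'c' @ 1: {1,2,3,4,5,6,8,9,10,11,12,13}  (accept∈set)
'c' @ 2: {1,2,3,4,5,6,7,8,9,10,11,12,13}  (accept∈set)
'c' @ 3: {1,2,3,4,5,6,7,8,9,10,11,12,13}  (accept∈set)
'b' @ 4: {}  — no active states
rest 'acbbc' ignored (set empty)
after full input: {}  (accept=1 not in)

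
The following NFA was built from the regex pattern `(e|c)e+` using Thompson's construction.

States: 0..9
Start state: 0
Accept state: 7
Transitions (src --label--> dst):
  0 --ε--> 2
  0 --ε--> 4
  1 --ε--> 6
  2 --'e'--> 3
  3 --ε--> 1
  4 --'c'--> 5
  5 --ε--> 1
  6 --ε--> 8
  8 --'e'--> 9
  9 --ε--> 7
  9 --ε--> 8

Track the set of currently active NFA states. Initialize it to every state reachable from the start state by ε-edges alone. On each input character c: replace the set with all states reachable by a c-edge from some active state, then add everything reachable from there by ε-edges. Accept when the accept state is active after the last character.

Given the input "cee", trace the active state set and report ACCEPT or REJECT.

S₀ = ε-closure({0}) = {0,2,4}
'c' @ 1: {1,5,6,8}
'e' @ 2: {7,8,9}  (accept∈set)
'e' @ 3: {7,8,9}  (accept∈set)
final: {7,8,9}; accept 7 in set

Answer: ACCEPT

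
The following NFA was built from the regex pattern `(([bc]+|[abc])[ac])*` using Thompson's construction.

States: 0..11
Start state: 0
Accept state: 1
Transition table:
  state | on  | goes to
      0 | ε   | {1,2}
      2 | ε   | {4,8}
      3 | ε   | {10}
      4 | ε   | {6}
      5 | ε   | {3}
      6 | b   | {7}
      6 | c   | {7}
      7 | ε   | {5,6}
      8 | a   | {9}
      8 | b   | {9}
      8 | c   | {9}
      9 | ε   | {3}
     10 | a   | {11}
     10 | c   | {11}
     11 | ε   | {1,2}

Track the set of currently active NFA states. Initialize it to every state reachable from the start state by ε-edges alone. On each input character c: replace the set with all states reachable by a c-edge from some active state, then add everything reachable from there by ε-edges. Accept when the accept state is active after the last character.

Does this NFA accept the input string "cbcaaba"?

Answer: ACCEPT

Steps:
start: ε-closure({0}) = {0,1,2,4,6,8}
'c' @ 1: {3,5,6,7,9,10}
'b' @ 2: {3,5,6,7,10}
'c' @ 3: {1,2,3,4,5,6,7,8,10,11}  ✓accept
'a' @ 4: {1,2,3,4,6,8,9,10,11}  ✓accept
'a' @ 5: {1,2,3,4,6,8,9,10,11}  ✓accept
'b' @ 6: {3,5,6,7,9,10}
'a' @ 7: {1,2,4,6,8,11}  ✓accept
end set {1,2,4,6,8,11} — state 1 in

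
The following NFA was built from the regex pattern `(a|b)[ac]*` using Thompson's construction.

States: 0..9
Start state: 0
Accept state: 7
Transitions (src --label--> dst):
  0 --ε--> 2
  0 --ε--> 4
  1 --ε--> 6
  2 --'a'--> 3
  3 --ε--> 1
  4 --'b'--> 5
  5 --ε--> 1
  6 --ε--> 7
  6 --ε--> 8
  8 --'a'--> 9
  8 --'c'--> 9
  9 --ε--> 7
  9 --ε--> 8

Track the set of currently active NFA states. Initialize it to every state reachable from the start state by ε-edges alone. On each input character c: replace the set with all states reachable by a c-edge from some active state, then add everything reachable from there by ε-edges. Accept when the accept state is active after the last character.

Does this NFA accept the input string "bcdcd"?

start: ε-closure({0}) = {0,2,4}
'b' @ 1: {1,5,6,7,8}  ✓accept
'c' @ 2: {7,8,9}  ✓accept
'd' @ 3: {}  — state set empty
rest 'cd' ignored (set empty)
after full input: {}  (accept=7 not in)

Answer: REJECT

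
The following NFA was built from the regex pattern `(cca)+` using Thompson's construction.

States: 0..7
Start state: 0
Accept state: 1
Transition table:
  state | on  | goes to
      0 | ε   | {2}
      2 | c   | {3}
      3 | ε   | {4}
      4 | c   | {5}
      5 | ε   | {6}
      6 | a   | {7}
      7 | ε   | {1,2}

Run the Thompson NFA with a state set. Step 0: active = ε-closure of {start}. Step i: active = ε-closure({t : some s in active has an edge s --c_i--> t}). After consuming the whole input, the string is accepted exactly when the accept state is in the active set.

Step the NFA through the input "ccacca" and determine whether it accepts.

start: ε-closure({0}) = {0,2}
'c' @ 1: {3,4}
'c' @ 2: {5,6}
'a' @ 3: {1,2,7}  ✓accept
'c' @ 4: {3,4}
'c' @ 5: {5,6}
'a' @ 6: {1,2,7}  ✓accept
after full input: {1,2,7}  (accept=1 in)

Answer: ACCEPT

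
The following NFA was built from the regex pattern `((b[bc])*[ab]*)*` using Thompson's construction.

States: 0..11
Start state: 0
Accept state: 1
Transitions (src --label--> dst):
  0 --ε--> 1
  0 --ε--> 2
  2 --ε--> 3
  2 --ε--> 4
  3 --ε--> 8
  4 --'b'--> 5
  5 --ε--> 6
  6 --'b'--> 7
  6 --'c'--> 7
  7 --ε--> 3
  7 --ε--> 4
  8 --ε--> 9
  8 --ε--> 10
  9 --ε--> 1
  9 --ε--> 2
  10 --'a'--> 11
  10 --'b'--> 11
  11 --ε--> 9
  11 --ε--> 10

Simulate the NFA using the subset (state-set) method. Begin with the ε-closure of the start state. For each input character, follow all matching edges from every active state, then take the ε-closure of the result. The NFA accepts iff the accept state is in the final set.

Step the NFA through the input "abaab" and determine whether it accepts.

start: ε-closure({0}) = {0,1,2,3,4,8,9,10}
'a' @ 1: {1,2,3,4,8,9,10,11}  (accept∈set)
'b' @ 2: {1,2,3,4,5,6,8,9,10,11}  (accept∈set)
'a' @ 3: {1,2,3,4,8,9,10,11}  (accept∈set)
'a' @ 4: {1,2,3,4,8,9,10,11}  (accept∈set)
'b' @ 5: {1,2,3,4,5,6,8,9,10,11}  (accept∈set)
end set {1,2,3,4,5,6,8,9,10,11} — state 1 in

Answer: ACCEPT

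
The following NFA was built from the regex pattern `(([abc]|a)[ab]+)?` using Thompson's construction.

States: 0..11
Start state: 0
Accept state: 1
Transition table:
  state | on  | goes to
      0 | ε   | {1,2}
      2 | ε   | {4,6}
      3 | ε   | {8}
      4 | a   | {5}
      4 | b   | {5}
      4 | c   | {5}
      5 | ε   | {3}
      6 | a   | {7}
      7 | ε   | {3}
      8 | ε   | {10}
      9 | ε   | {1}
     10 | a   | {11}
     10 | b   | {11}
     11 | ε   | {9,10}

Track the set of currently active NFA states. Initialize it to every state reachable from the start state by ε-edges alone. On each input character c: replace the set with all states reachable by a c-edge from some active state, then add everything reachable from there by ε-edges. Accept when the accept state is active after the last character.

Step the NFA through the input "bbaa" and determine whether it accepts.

S₀ = ε-closure({0}) = {0,1,2,4,6}
'b' @ 1: {3,5,8,10}
'b' @ 2: {1,9,10,11}  ✓accept
'a' @ 3: {1,9,10,11}  ✓accept
'a' @ 4: {1,9,10,11}  ✓accept
after full input: {1,9,10,11}  (accept=1 in)

Answer: ACCEPT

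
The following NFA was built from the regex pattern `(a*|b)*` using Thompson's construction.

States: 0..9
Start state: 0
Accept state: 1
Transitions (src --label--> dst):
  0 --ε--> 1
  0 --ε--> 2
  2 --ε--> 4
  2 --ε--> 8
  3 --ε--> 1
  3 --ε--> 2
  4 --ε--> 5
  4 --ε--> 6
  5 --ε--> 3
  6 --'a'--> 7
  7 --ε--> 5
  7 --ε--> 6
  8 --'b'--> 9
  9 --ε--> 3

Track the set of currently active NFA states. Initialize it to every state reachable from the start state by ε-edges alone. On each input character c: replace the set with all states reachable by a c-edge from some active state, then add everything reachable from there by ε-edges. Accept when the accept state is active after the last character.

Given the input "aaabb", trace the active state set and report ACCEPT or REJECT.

Answer: ACCEPT

Steps:
initial (ε-close {0}): {0,1,2,3,4,5,6,8}
'a' @ 1: {1,2,3,4,5,6,7,8}  [accepting]
'a' @ 2: {1,2,3,4,5,6,7,8}  [accepting]
'a' @ 3: {1,2,3,4,5,6,7,8}  [accepting]
'b' @ 4: {1,2,3,4,5,6,8,9}  [accepting]
'b' @ 5: {1,2,3,4,5,6,8,9}  [accepting]
final: {1,2,3,4,5,6,8,9}; accept 1 in set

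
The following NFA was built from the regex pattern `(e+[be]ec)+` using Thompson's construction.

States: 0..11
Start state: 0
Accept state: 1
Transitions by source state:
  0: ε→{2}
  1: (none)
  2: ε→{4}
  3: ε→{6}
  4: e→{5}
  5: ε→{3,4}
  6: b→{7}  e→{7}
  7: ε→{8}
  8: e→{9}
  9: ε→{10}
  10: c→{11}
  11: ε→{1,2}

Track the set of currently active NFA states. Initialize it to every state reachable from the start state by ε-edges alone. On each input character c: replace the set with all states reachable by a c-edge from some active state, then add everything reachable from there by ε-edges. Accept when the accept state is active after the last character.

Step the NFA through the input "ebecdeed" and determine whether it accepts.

S₀ = ε-closure({0}) = {0,2,4}
'e' @ 1: {3,4,5,6}
'b' @ 2: {7,8}
'e' @ 3: {9,10}
'c' @ 4: {1,2,4,11}  [accepting]
'd' @ 5: {}  — dead — no transitions
rest 'eed' ignored (set empty)
after full input: {}  (accept=1 not in)

Answer: REJECT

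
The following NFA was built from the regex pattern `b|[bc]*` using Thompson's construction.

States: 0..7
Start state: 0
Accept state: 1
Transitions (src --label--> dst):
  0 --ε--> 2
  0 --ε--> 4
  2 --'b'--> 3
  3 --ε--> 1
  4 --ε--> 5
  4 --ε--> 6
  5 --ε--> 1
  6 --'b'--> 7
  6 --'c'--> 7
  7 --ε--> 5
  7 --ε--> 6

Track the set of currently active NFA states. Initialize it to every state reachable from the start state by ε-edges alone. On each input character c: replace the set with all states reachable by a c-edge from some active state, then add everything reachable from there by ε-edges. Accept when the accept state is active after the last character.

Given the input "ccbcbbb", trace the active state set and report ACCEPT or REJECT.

S₀ = ε-closure({0}) = {0,1,2,4,5,6}
'c' @ 1: {1,5,6,7}  (accept∈set)
'c' @ 2: {1,5,6,7}  (accept∈set)
'b' @ 3: {1,5,6,7}  (accept∈set)
'c' @ 4: {1,5,6,7}  (accept∈set)
'b' @ 5: {1,5,6,7}  (accept∈set)
'b' @ 6: {1,5,6,7}  (accept∈set)
'b' @ 7: {1,5,6,7}  (accept∈set)
final: {1,5,6,7}; accept 1 in set

Answer: ACCEPT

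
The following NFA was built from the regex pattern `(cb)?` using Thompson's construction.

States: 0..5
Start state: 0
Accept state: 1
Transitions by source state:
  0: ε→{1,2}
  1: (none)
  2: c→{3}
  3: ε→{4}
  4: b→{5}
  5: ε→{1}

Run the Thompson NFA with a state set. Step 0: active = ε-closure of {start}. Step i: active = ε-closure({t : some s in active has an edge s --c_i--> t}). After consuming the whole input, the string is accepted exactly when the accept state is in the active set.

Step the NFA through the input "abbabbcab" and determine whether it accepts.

Answer: REJECT

Steps:
S₀ = ε-closure({0}) = {0,1,2}
'a' @ 1: {}  — dead — no transitions
rest 'bbabbcab' ignored (set empty)
after full input: {}  (accept=1 not in)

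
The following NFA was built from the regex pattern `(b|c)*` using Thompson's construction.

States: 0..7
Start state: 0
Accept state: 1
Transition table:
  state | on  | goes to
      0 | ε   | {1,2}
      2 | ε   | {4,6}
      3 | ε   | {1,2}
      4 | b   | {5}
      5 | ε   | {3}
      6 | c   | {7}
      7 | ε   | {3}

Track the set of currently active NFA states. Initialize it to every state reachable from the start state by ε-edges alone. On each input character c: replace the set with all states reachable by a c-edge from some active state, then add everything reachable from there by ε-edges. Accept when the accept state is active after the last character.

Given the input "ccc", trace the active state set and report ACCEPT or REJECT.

Answer: ACCEPT

Steps:
initial (ε-close {0}): {0,1,2,4,6}
'c' @ 1: {1,2,3,4,6,7}  [accepting]
'c' @ 2: {1,2,3,4,6,7}  [accepting]
'c' @ 3: {1,2,3,4,6,7}  [accepting]
final: {1,2,3,4,6,7}; accept 1 in set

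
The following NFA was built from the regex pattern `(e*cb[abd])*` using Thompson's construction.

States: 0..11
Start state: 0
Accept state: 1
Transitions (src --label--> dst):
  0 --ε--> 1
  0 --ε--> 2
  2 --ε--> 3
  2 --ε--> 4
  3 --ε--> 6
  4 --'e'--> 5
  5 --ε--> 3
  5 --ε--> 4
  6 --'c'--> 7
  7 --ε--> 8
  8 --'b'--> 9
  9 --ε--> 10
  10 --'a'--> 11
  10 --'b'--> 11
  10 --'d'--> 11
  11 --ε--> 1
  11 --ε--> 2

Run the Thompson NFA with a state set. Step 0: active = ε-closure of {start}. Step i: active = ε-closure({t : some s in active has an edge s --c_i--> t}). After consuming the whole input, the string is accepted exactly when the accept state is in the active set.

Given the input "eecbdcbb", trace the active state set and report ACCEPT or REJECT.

Answer: ACCEPT

Derivation:
S₀ = ε-closure({0}) = {0,1,2,3,4,6}
'e' @ 1: {3,4,5,6}
'e' @ 2: {3,4,5,6}
'c' @ 3: {7,8}
'b' @ 4: {9,10}
'd' @ 5: {1,2,3,4,6,11}  [accepting]
'c' @ 6: {7,8}
'b' @ 7: {9,10}
'b' @ 8: {1,2,3,4,6,11}  [accepting]
final: {1,2,3,4,6,11}; accept 1 in set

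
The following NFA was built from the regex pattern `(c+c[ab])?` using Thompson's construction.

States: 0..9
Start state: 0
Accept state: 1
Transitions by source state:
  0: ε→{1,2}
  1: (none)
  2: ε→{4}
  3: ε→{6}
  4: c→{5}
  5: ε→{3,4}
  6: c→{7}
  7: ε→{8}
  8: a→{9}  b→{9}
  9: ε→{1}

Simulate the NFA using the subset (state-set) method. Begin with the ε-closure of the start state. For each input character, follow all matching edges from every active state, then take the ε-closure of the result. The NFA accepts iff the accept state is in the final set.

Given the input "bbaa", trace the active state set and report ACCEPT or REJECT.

Answer: REJECT

Trace:
initial (ε-close {0}): {0,1,2,4}
'b' @ 1: {}  — dead — no transitions
rest 'baa' ignored (set empty)
after full input: {}  (accept=1 not in)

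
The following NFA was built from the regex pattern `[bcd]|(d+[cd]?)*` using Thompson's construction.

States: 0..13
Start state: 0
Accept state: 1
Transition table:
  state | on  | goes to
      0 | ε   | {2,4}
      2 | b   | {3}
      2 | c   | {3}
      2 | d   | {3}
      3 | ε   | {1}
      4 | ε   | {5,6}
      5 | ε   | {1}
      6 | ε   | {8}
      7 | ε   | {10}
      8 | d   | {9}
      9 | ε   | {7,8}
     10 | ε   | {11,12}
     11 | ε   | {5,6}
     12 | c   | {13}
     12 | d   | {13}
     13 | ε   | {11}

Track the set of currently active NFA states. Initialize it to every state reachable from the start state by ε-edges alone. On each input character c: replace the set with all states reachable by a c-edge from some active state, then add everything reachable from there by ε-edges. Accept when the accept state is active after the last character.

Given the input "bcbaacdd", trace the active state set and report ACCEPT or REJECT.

S₀ = ε-closure({0}) = {0,1,2,4,5,6,8}
'b' @ 1: {1,3}  [accepting]
'c' @ 2: {}  — no active states
rest 'baacdd' ignored (set empty)
final: {}; accept 1 not in set

Answer: REJECT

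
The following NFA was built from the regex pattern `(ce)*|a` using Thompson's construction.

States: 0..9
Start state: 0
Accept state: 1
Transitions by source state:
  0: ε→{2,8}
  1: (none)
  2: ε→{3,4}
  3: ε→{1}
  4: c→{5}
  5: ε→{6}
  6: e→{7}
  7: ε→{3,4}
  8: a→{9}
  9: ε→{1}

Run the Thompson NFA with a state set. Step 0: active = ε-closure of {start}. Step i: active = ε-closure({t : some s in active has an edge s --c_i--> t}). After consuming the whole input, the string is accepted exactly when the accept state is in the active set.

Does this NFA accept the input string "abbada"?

Answer: REJECT

Steps:
initial (ε-close {0}): {0,1,2,3,4,8}
'a' @ 1: {1,9}  ✓accept
'b' @ 2: {}  — dead — no transitions
rest 'bada' ignored (set empty)
end set {} — state 1 not in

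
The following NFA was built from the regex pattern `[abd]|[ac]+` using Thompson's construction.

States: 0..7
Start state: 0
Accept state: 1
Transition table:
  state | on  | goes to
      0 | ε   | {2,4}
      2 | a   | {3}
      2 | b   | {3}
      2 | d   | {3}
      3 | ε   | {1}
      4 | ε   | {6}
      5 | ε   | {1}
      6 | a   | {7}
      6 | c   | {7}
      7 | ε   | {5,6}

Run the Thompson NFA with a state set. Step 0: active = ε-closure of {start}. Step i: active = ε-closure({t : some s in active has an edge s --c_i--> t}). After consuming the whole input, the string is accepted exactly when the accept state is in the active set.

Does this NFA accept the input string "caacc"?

Answer: ACCEPT

Steps:
initial (ε-close {0}): {0,2,4,6}
'c' @ 1: {1,5,6,7}  (accept∈set)
'a' @ 2: {1,5,6,7}  (accept∈set)
'a' @ 3: {1,5,6,7}  (accept∈set)
'c' @ 4: {1,5,6,7}  (accept∈set)
'c' @ 5: {1,5,6,7}  (accept∈set)
after full input: {1,5,6,7}  (accept=1 in)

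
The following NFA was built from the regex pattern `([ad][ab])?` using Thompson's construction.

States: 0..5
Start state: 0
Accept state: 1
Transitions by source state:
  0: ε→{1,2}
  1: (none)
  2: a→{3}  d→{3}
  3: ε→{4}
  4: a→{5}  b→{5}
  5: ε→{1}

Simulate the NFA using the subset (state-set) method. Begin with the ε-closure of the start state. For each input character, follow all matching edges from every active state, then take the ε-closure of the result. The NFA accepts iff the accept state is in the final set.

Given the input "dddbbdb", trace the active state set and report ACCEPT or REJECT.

S₀ = ε-closure({0}) = {0,1,2}
'd' @ 1: {3,4}
'd' @ 2: {}  — dead — no transitions
rest 'dbbdb' ignored (set empty)
after full input: {}  (accept=1 not in)

Answer: REJECT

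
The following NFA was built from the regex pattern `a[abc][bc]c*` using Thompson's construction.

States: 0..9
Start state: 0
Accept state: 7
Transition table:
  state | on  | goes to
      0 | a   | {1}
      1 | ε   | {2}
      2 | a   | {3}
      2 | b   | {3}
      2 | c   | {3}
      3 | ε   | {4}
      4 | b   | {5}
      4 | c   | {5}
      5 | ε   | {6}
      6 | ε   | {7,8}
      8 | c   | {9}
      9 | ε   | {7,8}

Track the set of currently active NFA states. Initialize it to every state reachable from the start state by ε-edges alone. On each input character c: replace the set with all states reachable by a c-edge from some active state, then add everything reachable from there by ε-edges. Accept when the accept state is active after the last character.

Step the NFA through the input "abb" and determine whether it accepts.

initial (ε-close {0}): {0}
'a' @ 1: {1,2}
'b' @ 2: {3,4}
'b' @ 3: {5,6,7,8}  [accepting]
final: {5,6,7,8}; accept 7 in set

Answer: ACCEPT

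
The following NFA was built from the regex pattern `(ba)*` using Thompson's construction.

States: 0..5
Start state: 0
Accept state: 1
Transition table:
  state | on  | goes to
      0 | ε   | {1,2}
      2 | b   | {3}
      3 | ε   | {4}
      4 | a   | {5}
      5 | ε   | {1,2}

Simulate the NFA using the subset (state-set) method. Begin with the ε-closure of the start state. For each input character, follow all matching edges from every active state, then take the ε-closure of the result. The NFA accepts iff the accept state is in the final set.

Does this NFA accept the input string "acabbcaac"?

Answer: REJECT

Derivation:
S₀ = ε-closure({0}) = {0,1,2}
'a' @ 1: {}  — dead — no transitions
rest 'cabbcaac' ignored (set empty)
final: {}; accept 1 not in set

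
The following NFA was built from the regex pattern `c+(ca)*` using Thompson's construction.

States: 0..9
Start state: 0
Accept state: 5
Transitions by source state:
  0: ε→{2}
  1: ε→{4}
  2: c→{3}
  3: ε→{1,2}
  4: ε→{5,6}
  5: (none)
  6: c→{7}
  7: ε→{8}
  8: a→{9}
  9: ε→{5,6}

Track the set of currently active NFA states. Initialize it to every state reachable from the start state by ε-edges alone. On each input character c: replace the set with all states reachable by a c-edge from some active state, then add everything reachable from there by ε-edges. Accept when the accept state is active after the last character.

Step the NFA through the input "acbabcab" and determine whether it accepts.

start: ε-closure({0}) = {0,2}
'a' @ 1: {}  — dead — no transitions
rest 'cbabcab' ignored (set empty)
end set {} — state 5 not in

Answer: REJECT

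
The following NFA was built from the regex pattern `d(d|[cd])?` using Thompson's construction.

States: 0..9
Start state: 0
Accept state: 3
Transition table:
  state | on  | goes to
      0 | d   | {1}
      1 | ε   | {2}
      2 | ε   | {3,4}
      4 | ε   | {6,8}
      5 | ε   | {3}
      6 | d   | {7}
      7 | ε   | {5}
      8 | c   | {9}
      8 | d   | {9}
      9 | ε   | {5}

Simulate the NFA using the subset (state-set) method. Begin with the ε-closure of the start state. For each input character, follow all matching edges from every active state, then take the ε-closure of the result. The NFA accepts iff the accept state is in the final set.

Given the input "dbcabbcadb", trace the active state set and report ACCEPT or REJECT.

Answer: REJECT

Steps:
S₀ = ε-closure({0}) = {0}
'd' @ 1: {1,2,3,4,6,8}  ✓accept
'b' @ 2: {}  — dead — no transitions
rest 'cabbcadb' ignored (set empty)
after full input: {}  (accept=3 not in)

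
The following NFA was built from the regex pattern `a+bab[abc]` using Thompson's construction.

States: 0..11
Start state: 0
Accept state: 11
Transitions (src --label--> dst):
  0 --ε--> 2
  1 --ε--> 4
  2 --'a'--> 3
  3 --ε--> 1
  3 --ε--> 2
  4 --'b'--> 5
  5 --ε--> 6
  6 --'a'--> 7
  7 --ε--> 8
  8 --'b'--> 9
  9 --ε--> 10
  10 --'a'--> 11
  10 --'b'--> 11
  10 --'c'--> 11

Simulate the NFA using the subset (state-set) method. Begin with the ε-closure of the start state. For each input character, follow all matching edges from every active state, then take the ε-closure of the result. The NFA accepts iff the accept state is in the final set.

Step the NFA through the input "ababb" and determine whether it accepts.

S₀ = ε-closure({0}) = {0,2}
'a' @ 1: {1,2,3,4}
'b' @ 2: {5,6}
'a' @ 3: {7,8}
'b' @ 4: {9,10}
'b' @ 5: {11}  ✓accept
after full input: {11}  (accept=11 in)

Answer: ACCEPT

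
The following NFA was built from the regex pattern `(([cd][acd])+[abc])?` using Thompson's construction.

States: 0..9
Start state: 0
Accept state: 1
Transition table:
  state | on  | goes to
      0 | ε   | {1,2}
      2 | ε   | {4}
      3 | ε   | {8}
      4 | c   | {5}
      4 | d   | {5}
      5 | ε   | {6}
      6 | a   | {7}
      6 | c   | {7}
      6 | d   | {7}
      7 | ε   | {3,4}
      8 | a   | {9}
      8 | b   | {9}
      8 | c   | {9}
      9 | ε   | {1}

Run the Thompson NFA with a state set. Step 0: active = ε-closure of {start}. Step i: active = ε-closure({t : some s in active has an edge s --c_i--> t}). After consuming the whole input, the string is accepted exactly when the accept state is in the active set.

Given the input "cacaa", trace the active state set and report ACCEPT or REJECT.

S₀ = ε-closure({0}) = {0,1,2,4}
'c' @ 1: {5,6}
'a' @ 2: {3,4,7,8}
'c' @ 3: {1,5,6,9}  ✓accept
'a' @ 4: {3,4,7,8}
'a' @ 5: {1,9}  ✓accept
after full input: {1,9}  (accept=1 in)

Answer: ACCEPT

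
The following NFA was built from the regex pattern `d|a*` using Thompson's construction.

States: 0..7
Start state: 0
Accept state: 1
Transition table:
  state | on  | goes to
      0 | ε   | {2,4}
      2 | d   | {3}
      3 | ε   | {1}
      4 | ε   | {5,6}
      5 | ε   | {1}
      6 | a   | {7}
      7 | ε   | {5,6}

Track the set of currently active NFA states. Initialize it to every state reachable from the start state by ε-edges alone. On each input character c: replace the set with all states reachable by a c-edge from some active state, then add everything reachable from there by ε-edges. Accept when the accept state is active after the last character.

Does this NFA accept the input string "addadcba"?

start: ε-closure({0}) = {0,1,2,4,5,6}
'a' @ 1: {1,5,6,7}  (accept∈set)
'd' @ 2: {}  — no active states
rest 'dadcba' ignored (set empty)
after full input: {}  (accept=1 not in)

Answer: REJECT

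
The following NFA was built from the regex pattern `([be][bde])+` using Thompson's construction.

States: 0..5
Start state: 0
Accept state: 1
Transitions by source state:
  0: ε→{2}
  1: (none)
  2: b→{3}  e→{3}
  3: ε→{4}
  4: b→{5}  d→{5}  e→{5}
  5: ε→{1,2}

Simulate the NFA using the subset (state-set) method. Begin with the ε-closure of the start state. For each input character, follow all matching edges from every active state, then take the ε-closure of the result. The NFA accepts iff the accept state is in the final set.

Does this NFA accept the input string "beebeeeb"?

initial (ε-close {0}): {0,2}
'b' @ 1: {3,4}
'e' @ 2: {1,2,5}  [accepting]
'e' @ 3: {3,4}
'b' @ 4: {1,2,5}  [accepting]
'e' @ 5: {3,4}
'e' @ 6: {1,2,5}  [accepting]
'e' @ 7: {3,4}
'b' @ 8: {1,2,5}  [accepting]
after full input: {1,2,5}  (accept=1 in)

Answer: ACCEPT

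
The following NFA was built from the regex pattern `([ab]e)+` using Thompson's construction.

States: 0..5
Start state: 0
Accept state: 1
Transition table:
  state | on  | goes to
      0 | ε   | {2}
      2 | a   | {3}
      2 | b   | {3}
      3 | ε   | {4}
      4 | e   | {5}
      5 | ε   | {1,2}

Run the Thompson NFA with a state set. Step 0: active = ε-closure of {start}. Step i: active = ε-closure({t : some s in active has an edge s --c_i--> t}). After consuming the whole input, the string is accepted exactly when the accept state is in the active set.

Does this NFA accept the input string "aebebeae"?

Answer: ACCEPT

Derivation:
S₀ = ε-closure({0}) = {0,2}
'a' @ 1: {3,4}
'e' @ 2: {1,2,5}  (accept∈set)
'b' @ 3: {3,4}
'e' @ 4: {1,2,5}  (accept∈set)
'b' @ 5: {3,4}
'e' @ 6: {1,2,5}  (accept∈set)
'a' @ 7: {3,4}
'e' @ 8: {1,2,5}  (accept∈set)
end set {1,2,5} — state 1 in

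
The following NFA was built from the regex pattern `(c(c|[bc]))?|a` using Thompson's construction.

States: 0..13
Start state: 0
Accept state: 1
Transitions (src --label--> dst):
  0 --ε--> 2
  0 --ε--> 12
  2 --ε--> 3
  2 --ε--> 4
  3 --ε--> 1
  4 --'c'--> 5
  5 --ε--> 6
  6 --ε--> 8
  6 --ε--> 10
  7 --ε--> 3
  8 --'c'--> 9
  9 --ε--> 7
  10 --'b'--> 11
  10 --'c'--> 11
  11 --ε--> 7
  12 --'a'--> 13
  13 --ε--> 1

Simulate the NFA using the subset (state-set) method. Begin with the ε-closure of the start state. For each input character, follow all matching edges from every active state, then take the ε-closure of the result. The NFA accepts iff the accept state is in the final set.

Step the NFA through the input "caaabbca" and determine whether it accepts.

start: ε-closure({0}) = {0,1,2,3,4,12}
'c' @ 1: {5,6,8,10}
'a' @ 2: {}  — no active states
rest 'aabbca' ignored (set empty)
final: {}; accept 1 not in set

Answer: REJECT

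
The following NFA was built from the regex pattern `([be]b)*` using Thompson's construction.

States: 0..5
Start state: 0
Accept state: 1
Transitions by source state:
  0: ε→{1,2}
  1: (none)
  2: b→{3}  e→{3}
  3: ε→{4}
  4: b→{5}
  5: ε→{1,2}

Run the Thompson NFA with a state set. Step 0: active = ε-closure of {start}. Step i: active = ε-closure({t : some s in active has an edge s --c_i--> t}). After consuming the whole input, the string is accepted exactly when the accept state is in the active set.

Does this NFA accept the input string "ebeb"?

Answer: ACCEPT

Trace:
S₀ = ε-closure({0}) = {0,1,2}
'e' @ 1: {3,4}
'b' @ 2: {1,2,5}  [accepting]
'e' @ 3: {3,4}
'b' @ 4: {1,2,5}  [accepting]
end set {1,2,5} — state 1 in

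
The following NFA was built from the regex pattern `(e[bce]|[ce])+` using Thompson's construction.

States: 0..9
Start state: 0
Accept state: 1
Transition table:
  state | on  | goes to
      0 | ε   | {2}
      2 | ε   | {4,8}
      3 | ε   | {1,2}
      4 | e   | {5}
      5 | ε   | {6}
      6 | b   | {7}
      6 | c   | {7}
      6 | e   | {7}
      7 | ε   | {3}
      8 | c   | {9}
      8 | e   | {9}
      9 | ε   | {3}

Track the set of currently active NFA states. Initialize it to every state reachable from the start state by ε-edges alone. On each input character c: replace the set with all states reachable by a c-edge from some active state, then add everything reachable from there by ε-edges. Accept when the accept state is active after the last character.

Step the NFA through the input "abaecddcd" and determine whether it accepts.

Answer: REJECT

Trace:
S₀ = ε-closure({0}) = {0,2,4,8}
'a' @ 1: {}  — no active states
rest 'baecddcd' ignored (set empty)
final: {}; accept 1 not in set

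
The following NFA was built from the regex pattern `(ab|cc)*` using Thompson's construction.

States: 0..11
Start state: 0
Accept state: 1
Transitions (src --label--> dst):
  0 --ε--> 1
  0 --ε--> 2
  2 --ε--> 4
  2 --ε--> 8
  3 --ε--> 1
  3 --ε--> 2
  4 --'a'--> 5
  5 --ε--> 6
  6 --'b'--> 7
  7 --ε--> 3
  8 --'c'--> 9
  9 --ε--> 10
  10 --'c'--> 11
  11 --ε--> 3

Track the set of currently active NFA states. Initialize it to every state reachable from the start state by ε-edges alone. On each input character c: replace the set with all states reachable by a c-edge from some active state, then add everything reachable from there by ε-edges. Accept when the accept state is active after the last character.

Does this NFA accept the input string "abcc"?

Answer: ACCEPT

Steps:
initial (ε-close {0}): {0,1,2,4,8}
'a' @ 1: {5,6}
'b' @ 2: {1,2,3,4,7,8}  ✓accept
'c' @ 3: {9,10}
'c' @ 4: {1,2,3,4,8,11}  ✓accept
after full input: {1,2,3,4,8,11}  (accept=1 in)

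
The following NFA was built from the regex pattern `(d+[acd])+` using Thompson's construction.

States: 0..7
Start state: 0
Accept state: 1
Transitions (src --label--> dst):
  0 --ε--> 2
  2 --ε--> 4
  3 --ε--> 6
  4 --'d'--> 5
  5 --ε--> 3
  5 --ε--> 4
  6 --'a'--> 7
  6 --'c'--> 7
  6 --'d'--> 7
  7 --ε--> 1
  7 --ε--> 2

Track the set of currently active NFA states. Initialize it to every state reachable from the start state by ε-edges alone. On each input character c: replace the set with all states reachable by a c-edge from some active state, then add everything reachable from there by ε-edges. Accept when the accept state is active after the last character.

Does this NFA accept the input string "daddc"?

start: ε-closure({0}) = {0,2,4}
'd' @ 1: {3,4,5,6}
'a' @ 2: {1,2,4,7}  ✓accept
'd' @ 3: {3,4,5,6}
'd' @ 4: {1,2,3,4,5,6,7}  ✓accept
'c' @ 5: {1,2,4,7}  ✓accept
end set {1,2,4,7} — state 1 in

Answer: ACCEPT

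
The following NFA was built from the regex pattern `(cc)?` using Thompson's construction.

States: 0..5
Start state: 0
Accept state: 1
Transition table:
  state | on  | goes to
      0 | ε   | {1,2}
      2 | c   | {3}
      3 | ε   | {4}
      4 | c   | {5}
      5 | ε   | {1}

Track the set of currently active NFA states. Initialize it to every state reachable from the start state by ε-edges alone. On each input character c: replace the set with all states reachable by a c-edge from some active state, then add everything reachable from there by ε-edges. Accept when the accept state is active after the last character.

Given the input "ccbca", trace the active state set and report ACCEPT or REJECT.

Answer: REJECT

Trace:
S₀ = ε-closure({0}) = {0,1,2}
'c' @ 1: {3,4}
'c' @ 2: {1,5}  (accept∈set)
'b' @ 3: {}  — state set empty
rest 'ca' ignored (set empty)
final: {}; accept 1 not in set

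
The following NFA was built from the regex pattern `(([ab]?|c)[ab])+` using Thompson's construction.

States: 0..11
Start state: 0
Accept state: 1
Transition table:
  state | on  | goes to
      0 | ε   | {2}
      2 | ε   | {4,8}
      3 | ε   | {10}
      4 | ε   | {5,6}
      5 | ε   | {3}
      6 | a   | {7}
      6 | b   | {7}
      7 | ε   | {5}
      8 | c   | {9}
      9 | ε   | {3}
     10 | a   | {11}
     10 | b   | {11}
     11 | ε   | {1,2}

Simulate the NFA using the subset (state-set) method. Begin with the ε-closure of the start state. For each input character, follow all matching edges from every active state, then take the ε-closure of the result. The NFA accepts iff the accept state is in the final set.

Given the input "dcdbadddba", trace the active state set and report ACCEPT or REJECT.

Answer: REJECT

Steps:
S₀ = ε-closure({0}) = {0,2,3,4,5,6,8,10}
'd' @ 1: {}  — dead — no transitions
rest 'cdbadddba' ignored (set empty)
end set {} — state 1 not in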